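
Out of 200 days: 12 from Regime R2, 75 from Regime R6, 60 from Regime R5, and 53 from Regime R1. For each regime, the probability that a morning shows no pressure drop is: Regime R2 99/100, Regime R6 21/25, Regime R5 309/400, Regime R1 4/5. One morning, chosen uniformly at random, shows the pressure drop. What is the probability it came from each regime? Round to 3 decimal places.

Regime R2 0.003, Regime R6 0.330, Regime R5 0.375, Regime R1 0.291

Taking complements, P(drop | each) = Regime R2 0.01, Regime R6 0.16, Regime R5 0.2275, Regime R1 0.2.
Compute prior × likelihood for every hypothesis:
  Regime R2: 0.06 × 0.01 = 0.0006
  Regime R6: 0.375 × 0.16 = 0.06
  Regime R5: 0.3 × 0.2275 = 0.06825
  Regime R1: 0.265 × 0.2 = 0.053
Normalizing constant = 0.18185.
P(Regime R2 | drop) = 0.0006/0.18185 ≈ 0.003
P(Regime R6 | drop) = 0.06/0.18185 ≈ 0.330
P(Regime R5 | drop) = 0.06825/0.18185 ≈ 0.375
P(Regime R1 | drop) = 0.053/0.18185 ≈ 0.291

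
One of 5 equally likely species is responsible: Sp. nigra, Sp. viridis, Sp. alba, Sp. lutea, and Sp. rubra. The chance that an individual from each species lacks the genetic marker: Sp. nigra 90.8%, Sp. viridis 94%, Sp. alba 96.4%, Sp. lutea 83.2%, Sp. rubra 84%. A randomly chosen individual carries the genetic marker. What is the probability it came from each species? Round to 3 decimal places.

Sp. nigra 0.178, Sp. viridis 0.116, Sp. alba 0.070, Sp. lutea 0.326, Sp. rubra 0.310

Taking complements, P(marker | each) = Sp. nigra 0.092, Sp. viridis 0.06, Sp. alba 0.036, Sp. lutea 0.168, Sp. rubra 0.16.
Since the prior is uniform, the posterior is proportional to the likelihood:
  Sp. nigra: 0.092
  Sp. viridis: 0.06
  Sp. alba: 0.036
  Sp. lutea: 0.168
  Sp. rubra: 0.16
Sum = 0.516.
P(Sp. nigra | marker) = 0.092/0.516 ≈ 0.178
P(Sp. viridis | marker) = 0.06/0.516 ≈ 0.116
P(Sp. alba | marker) = 0.036/0.516 ≈ 0.070
P(Sp. lutea | marker) = 0.168/0.516 ≈ 0.326
P(Sp. rubra | marker) = 0.16/0.516 ≈ 0.310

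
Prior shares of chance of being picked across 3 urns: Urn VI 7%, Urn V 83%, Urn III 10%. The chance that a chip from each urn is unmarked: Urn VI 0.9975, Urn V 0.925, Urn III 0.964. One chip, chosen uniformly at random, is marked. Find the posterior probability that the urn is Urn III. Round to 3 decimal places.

Taking complements, P(marked | each) = Urn VI 0.0025, Urn V 0.075, Urn III 0.036.
By Bayes' rule, posterior ∝ prior × likelihood:
  Urn VI: 0.07 × 0.0025 = 0.000175
  Urn V: 0.83 × 0.075 = 0.06225
  Urn III: 0.1 × 0.036 = 0.0036
Normalizing constant = 0.066025.
P(Urn III | evidence) = 0.0036 / 0.066025 ≈ 0.055.

0.055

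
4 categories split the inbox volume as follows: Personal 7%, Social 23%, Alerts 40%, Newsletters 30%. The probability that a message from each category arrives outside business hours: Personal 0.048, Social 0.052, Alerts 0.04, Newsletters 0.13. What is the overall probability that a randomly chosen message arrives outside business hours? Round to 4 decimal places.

Unnormalized posteriors (prior × likelihood):
  Personal: 0.07 × 0.048 = 0.00336
  Social: 0.23 × 0.052 = 0.01196
  Alerts: 0.4 × 0.04 = 0.016
  Newsletters: 0.3 × 0.13 = 0.039
P(off-hours) = 0.00336 + 0.01196 + 0.016 + 0.039 = 0.07032 → 0.0703.

0.0703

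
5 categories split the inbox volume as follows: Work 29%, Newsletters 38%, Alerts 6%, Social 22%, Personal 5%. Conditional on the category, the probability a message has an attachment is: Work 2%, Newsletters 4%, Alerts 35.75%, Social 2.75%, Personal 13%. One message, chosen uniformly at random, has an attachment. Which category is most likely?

Alerts

Unnormalized posteriors (prior × likelihood):
  Work: 0.29 × 0.02 = 0.0058
  Newsletters: 0.38 × 0.04 = 0.0152
  Alerts: 0.06 × 0.3575 = 0.02145
  Social: 0.22 × 0.0275 = 0.00605
  Personal: 0.05 × 0.13 = 0.0065
Sum = 0.055.
Largest term belongs to Alerts, so Alerts is most probable.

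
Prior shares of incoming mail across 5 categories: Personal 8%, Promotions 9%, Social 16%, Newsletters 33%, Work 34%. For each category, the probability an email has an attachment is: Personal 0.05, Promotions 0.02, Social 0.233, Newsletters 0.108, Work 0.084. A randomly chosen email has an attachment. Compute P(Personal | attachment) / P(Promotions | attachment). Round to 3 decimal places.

By Bayes' rule, posterior ∝ prior × likelihood:
  Personal: 0.08 × 0.05 = 0.004
  Promotions: 0.09 × 0.02 = 0.0018
  Social: 0.16 × 0.233 = 0.03728
  Newsletters: 0.33 × 0.108 = 0.03564
  Work: 0.34 × 0.084 = 0.02856
Normalizing constant = 0.10728.
The ratio is 0.004 / 0.0018 (the normalizer cancels) = 2.222.

2.222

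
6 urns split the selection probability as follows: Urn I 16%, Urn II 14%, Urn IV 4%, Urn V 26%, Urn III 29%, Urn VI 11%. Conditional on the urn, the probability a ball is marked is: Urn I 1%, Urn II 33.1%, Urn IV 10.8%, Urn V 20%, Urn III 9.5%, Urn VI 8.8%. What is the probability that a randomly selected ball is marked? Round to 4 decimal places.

0.1415

By Bayes' rule, posterior ∝ prior × likelihood:
  Urn I: 0.16 × 0.01 = 0.0016
  Urn II: 0.14 × 0.331 = 0.04634
  Urn IV: 0.04 × 0.108 = 0.00432
  Urn V: 0.26 × 0.2 = 0.052
  Urn III: 0.29 × 0.095 = 0.02755
  Urn VI: 0.11 × 0.088 = 0.00968
P(marked) = 0.0016 + 0.04634 + 0.00432 + 0.052 + 0.02755 + 0.00968 = 0.14149 → 0.1415.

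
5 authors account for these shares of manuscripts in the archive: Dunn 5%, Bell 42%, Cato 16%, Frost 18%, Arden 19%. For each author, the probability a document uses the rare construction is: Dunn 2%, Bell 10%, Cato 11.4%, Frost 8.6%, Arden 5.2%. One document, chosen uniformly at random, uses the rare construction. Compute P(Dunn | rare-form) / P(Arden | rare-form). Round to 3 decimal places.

0.101

Compute prior × likelihood for every hypothesis:
  Dunn: 0.05 × 0.02 = 0.001
  Bell: 0.42 × 0.1 = 0.042
  Cato: 0.16 × 0.114 = 0.01824
  Frost: 0.18 × 0.086 = 0.01548
  Arden: 0.19 × 0.052 = 0.00988
Sum = 0.0866.
The ratio is 0.001 / 0.00988 (the normalizer cancels) = 0.101.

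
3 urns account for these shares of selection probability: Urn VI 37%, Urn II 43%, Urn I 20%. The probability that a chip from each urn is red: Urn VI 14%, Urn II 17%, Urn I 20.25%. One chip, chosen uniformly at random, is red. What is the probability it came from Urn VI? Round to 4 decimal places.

0.3132

Unnormalized posteriors (prior × likelihood):
  Urn VI: 0.37 × 0.14 = 0.0518
  Urn II: 0.43 × 0.17 = 0.0731
  Urn I: 0.2 × 0.2025 = 0.0405
Sum = 0.1654.
P(Urn VI | evidence) = 0.0518 / 0.1654 ≈ 0.3132.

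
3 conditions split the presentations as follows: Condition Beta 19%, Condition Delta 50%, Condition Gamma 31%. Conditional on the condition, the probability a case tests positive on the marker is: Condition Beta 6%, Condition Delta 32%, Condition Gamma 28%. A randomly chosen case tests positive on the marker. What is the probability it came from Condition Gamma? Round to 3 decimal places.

Unnormalized posteriors (prior × likelihood):
  Condition Beta: 0.19 × 0.06 = 0.0114
  Condition Delta: 0.5 × 0.32 = 0.16
  Condition Gamma: 0.31 × 0.28 = 0.0868
Total = 0.2582.
P(Condition Gamma | evidence) = 0.0868 / 0.2582 ≈ 0.336.

0.336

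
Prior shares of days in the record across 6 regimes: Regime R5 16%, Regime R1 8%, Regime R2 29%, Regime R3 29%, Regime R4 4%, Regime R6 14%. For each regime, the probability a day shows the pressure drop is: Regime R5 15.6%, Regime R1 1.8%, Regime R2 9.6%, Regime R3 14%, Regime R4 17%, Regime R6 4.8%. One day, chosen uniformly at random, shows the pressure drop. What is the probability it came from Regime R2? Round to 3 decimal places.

0.257

Compute prior × likelihood for every hypothesis:
  Regime R5: 0.16 × 0.156 = 0.02496
  Regime R1: 0.08 × 0.018 = 0.00144
  Regime R2: 0.29 × 0.096 = 0.02784
  Regime R3: 0.29 × 0.14 = 0.0406
  Regime R4: 0.04 × 0.17 = 0.0068
  Regime R6: 0.14 × 0.048 = 0.00672
Total = 0.10836.
P(Regime R2 | evidence) = 0.02784 / 0.10836 ≈ 0.257.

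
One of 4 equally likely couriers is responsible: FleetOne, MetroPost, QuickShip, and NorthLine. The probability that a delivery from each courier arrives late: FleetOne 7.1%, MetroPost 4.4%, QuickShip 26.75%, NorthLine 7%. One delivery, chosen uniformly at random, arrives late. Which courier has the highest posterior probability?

With a uniform prior (1/4 each), posterior ∝ likelihood:
  FleetOne: 0.071
  MetroPost: 0.044
  QuickShip: 0.2675
  NorthLine: 0.07
Total = 0.4525.
Largest term belongs to QuickShip, so QuickShip is most probable.

QuickShip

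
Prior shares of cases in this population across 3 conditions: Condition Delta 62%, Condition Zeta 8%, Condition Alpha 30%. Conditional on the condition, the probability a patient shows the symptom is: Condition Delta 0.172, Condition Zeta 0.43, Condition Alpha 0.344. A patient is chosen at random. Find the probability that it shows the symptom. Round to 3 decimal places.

Prior × likelihood for each hypothesis:
  Condition Delta: 0.62 × 0.172 = 0.10664
  Condition Zeta: 0.08 × 0.43 = 0.0344
  Condition Alpha: 0.3 × 0.344 = 0.1032
P(symptomatic) = 0.10664 + 0.0344 + 0.1032 = 0.24424 → 0.244.

0.244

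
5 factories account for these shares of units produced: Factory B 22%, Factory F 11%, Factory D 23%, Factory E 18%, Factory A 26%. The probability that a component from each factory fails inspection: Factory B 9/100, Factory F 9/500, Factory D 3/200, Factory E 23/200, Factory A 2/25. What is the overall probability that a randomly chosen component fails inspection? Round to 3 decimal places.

0.067

Prior × likelihood for each hypothesis:
  Factory B: 0.22 × 0.09 = 0.0198
  Factory F: 0.11 × 0.018 = 0.00198
  Factory D: 0.23 × 0.015 = 0.00345
  Factory E: 0.18 × 0.115 = 0.0207
  Factory A: 0.26 × 0.08 = 0.0208
P(nonconforming) = 0.0198 + 0.00198 + 0.00345 + 0.0207 + 0.0208 = 0.06673 → 0.067.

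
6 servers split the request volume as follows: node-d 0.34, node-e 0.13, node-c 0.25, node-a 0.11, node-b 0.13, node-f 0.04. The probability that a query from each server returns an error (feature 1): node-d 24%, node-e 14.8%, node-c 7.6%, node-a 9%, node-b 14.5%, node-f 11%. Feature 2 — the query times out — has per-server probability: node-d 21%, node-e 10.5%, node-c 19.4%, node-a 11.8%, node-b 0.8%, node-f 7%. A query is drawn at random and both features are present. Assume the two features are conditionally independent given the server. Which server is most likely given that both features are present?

Prior × likelihood for each hypothesis:
  node-d: 0.34 × 0.24 × 0.21 = 0.017136
  node-e: 0.13 × 0.148 × 0.105 = 0.0020202
  node-c: 0.25 × 0.076 × 0.194 = 0.003686
  node-a: 0.11 × 0.09 × 0.118 = 0.0011682
  node-b: 0.13 × 0.145 × 0.008 = 0.0001508
  node-f: 0.04 × 0.11 × 0.07 = 0.000308
Sum = 0.0244692.
Largest term belongs to node-d, so node-d is most probable.

node-d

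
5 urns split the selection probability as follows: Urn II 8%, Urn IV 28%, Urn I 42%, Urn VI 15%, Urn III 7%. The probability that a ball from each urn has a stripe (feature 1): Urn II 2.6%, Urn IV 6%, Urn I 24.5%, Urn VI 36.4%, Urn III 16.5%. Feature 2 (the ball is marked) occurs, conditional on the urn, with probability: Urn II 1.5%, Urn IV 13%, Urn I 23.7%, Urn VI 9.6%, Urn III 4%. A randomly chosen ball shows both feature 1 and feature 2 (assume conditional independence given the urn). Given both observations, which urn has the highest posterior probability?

Compute prior × likelihood for every hypothesis:
  Urn II: 0.08 × 0.026 × 0.015 = 0.0000312
  Urn IV: 0.28 × 0.06 × 0.13 = 0.002184
  Urn I: 0.42 × 0.245 × 0.237 = 0.0243873
  Urn VI: 0.15 × 0.364 × 0.096 = 0.0052416
  Urn III: 0.07 × 0.165 × 0.04 = 0.000462
Normalizing constant = 0.0323061.
Largest term belongs to Urn I, so Urn I is most probable.

Urn I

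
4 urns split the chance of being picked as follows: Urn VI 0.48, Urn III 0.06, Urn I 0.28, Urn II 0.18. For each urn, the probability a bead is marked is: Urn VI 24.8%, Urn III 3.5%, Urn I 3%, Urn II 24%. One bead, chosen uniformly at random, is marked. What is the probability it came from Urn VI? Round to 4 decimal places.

0.6891

Unnormalized posteriors (prior × likelihood):
  Urn VI: 0.48 × 0.248 = 0.11904
  Urn III: 0.06 × 0.035 = 0.0021
  Urn I: 0.28 × 0.03 = 0.0084
  Urn II: 0.18 × 0.24 = 0.0432
Normalizing constant = 0.17274.
P(Urn VI | evidence) = 0.11904 / 0.17274 ≈ 0.6891.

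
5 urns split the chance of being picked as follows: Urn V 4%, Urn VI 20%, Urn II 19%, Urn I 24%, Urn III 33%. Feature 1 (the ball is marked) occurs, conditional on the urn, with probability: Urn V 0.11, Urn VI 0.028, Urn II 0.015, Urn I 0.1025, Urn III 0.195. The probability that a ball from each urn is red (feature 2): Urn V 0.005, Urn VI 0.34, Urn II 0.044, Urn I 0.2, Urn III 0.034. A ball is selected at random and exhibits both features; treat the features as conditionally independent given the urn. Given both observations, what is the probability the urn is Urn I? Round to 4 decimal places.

Unnormalized posteriors (prior × likelihood):
  Urn V: 0.04 × 0.11 × 0.005 = 0.000022
  Urn VI: 0.2 × 0.028 × 0.34 = 0.001904
  Urn II: 0.19 × 0.015 × 0.044 = 0.0001254
  Urn I: 0.24 × 0.1025 × 0.2 = 0.00492
  Urn III: 0.33 × 0.195 × 0.034 = 0.0021879
Normalizing constant = 0.0091593.
P(Urn I | evidence) = 0.00492 / 0.0091593 ≈ 0.5372.

0.5372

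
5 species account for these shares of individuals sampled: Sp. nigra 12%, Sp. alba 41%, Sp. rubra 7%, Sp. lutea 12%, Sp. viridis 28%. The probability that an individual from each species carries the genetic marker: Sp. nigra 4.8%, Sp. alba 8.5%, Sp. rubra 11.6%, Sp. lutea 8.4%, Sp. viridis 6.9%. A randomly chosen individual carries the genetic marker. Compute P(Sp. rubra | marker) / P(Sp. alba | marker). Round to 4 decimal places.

Prior × likelihood for each hypothesis:
  Sp. nigra: 0.12 × 0.048 = 0.00576
  Sp. alba: 0.41 × 0.085 = 0.03485
  Sp. rubra: 0.07 × 0.116 = 0.00812
  Sp. lutea: 0.12 × 0.084 = 0.01008
  Sp. viridis: 0.28 × 0.069 = 0.01932
Sum = 0.07813.
The ratio is 0.00812 / 0.03485 (the normalizer cancels) = 0.2330.

0.2330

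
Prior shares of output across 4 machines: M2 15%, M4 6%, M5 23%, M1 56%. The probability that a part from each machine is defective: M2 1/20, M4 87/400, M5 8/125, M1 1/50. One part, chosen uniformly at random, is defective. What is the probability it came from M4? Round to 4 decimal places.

Prior × likelihood for each hypothesis:
  M2: 0.15 × 0.05 = 0.0075
  M4: 0.06 × 0.2175 = 0.01305
  M5: 0.23 × 0.064 = 0.01472
  M1: 0.56 × 0.02 = 0.0112
Total = 0.04647.
P(M4 | evidence) = 0.01305 / 0.04647 ≈ 0.2808.

0.2808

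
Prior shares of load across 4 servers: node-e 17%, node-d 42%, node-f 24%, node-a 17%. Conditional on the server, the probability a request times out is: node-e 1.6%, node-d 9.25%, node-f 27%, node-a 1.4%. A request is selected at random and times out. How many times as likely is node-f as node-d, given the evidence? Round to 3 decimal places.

Unnormalized posteriors (prior × likelihood):
  node-e: 0.17 × 0.016 = 0.00272
  node-d: 0.42 × 0.0925 = 0.03885
  node-f: 0.24 × 0.27 = 0.0648
  node-a: 0.17 × 0.014 = 0.00238
Total = 0.10875.
The ratio is 0.0648 / 0.03885 (the normalizer cancels) = 1.668.

1.668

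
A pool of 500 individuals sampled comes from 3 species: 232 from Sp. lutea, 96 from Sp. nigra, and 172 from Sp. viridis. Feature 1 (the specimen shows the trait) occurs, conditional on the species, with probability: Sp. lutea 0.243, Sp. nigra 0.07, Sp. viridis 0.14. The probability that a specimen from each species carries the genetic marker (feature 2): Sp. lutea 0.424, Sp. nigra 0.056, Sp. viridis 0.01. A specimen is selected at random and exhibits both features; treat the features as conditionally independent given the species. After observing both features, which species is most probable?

Unnormalized posteriors (prior × likelihood):
  Sp. lutea: 0.464 × 0.243 × 0.424 = 0.047806848
  Sp. nigra: 0.192 × 0.07 × 0.056 = 0.00075264
  Sp. viridis: 0.344 × 0.14 × 0.01 = 0.0004816
Normalizing constant = 0.049041088.
Largest term belongs to Sp. lutea, so Sp. lutea is most probable.

Sp. lutea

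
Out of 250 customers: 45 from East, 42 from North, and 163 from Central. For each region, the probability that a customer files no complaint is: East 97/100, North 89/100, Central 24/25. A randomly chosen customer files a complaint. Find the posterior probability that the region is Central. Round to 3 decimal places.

0.522

Taking complements, P(complaint | each) = East 0.03, North 0.11, Central 0.04.
By Bayes' rule, posterior ∝ prior × likelihood:
  East: 0.18 × 0.03 = 0.0054
  North: 0.168 × 0.11 = 0.01848
  Central: 0.652 × 0.04 = 0.02608
Sum = 0.04996.
P(Central | evidence) = 0.02608 / 0.04996 ≈ 0.522.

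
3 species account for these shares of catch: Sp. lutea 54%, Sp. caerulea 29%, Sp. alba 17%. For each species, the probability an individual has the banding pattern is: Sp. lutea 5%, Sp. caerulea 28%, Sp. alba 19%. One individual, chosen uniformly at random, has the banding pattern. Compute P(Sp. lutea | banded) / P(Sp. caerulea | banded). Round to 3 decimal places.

By Bayes' rule, posterior ∝ prior × likelihood:
  Sp. lutea: 0.54 × 0.05 = 0.027
  Sp. caerulea: 0.29 × 0.28 = 0.0812
  Sp. alba: 0.17 × 0.19 = 0.0323
Total = 0.1405.
The ratio is 0.027 / 0.0812 (the normalizer cancels) = 0.333.

0.333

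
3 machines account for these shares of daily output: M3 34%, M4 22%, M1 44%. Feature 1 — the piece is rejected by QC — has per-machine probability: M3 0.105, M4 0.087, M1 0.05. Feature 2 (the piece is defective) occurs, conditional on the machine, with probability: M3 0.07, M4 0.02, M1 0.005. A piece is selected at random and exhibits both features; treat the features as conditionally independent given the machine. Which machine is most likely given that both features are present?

M3

Unnormalized posteriors (prior × likelihood):
  M3: 0.34 × 0.105 × 0.07 = 0.002499
  M4: 0.22 × 0.087 × 0.02 = 0.0003828
  M1: 0.44 × 0.05 × 0.005 = 0.00011
Total = 0.0029918.
Largest term belongs to M3, so M3 is most probable.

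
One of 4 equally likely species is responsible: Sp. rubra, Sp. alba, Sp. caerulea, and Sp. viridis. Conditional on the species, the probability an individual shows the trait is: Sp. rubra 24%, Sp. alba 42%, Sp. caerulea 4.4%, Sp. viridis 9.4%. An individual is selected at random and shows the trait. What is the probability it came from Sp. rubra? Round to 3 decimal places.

Since the prior is uniform, the posterior is proportional to the likelihood:
  Sp. rubra: 0.24
  Sp. alba: 0.42
  Sp. caerulea: 0.044
  Sp. viridis: 0.094
Total = 0.798.
P(Sp. rubra | evidence) = 0.24 / 0.798 ≈ 0.301.

0.301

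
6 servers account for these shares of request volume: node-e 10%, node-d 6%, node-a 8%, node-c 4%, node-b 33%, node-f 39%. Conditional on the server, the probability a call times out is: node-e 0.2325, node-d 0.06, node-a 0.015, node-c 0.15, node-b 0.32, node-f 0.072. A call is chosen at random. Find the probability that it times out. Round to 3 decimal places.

0.168

Unnormalized posteriors (prior × likelihood):
  node-e: 0.1 × 0.2325 = 0.02325
  node-d: 0.06 × 0.06 = 0.0036
  node-a: 0.08 × 0.015 = 0.0012
  node-c: 0.04 × 0.15 = 0.006
  node-b: 0.33 × 0.32 = 0.1056
  node-f: 0.39 × 0.072 = 0.02808
P(timeout) = 0.02325 + 0.0036 + 0.0012 + 0.006 + 0.1056 + 0.02808 = 0.16773 → 0.168.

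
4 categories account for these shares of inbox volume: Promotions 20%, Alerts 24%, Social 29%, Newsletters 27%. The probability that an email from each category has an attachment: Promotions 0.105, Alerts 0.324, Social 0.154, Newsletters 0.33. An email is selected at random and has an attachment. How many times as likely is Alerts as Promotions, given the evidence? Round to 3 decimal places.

Compute prior × likelihood for every hypothesis:
  Promotions: 0.2 × 0.105 = 0.021
  Alerts: 0.24 × 0.324 = 0.07776
  Social: 0.29 × 0.154 = 0.04466
  Newsletters: 0.27 × 0.33 = 0.0891
Sum = 0.23252.
The ratio is 0.07776 / 0.021 (the normalizer cancels) = 3.703.

3.703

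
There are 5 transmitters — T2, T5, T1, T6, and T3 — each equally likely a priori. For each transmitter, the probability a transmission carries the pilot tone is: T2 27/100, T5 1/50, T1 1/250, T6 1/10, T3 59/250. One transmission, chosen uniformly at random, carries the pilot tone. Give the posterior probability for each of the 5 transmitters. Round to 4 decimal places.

Since the prior is uniform, the posterior is proportional to the likelihood:
  T2: 0.27
  T5: 0.02
  T1: 0.004
  T6: 0.1
  T3: 0.236
Total = 0.63.
P(T2 | pilot) = 0.27/0.63 ≈ 0.4286
P(T5 | pilot) = 0.02/0.63 ≈ 0.0317
P(T1 | pilot) = 0.004/0.63 ≈ 0.0063
P(T6 | pilot) = 0.1/0.63 ≈ 0.1587
P(T3 | pilot) = 0.236/0.63 ≈ 0.3746

T2 0.4286, T5 0.0317, T1 0.0063, T6 0.1587, T3 0.3746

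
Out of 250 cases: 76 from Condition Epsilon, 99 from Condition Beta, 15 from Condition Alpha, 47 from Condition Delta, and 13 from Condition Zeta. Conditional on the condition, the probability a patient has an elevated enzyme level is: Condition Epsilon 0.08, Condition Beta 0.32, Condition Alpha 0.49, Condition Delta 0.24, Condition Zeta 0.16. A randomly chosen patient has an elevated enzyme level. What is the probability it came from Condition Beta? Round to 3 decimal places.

Compute prior × likelihood for every hypothesis:
  Condition Epsilon: 0.304 × 0.08 = 0.02432
  Condition Beta: 0.396 × 0.32 = 0.12672
  Condition Alpha: 0.06 × 0.49 = 0.0294
  Condition Delta: 0.188 × 0.24 = 0.04512
  Condition Zeta: 0.052 × 0.16 = 0.00832
Total = 0.23388.
P(Condition Beta | evidence) = 0.12672 / 0.23388 ≈ 0.542.

0.542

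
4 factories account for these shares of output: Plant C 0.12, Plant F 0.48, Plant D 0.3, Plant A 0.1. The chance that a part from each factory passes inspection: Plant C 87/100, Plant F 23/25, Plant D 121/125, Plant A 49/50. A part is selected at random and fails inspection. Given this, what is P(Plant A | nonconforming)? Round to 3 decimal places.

0.030

Taking complements, P(nonconforming | each) = Plant C 0.13, Plant F 0.08, Plant D 0.032, Plant A 0.02.
Unnormalized posteriors (prior × likelihood):
  Plant C: 0.12 × 0.13 = 0.0156
  Plant F: 0.48 × 0.08 = 0.0384
  Plant D: 0.3 × 0.032 = 0.0096
  Plant A: 0.1 × 0.02 = 0.002
Normalizing constant = 0.0656.
P(Plant A | evidence) = 0.002 / 0.0656 ≈ 0.030.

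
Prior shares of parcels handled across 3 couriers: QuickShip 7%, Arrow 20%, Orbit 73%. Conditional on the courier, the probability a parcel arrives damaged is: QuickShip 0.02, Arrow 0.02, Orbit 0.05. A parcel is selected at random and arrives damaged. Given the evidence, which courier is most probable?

Prior × likelihood for each hypothesis:
  QuickShip: 0.07 × 0.02 = 0.0014
  Arrow: 0.2 × 0.02 = 0.004
  Orbit: 0.73 × 0.05 = 0.0365
Total = 0.0419.
Largest term belongs to Orbit, so Orbit is most probable.

Orbit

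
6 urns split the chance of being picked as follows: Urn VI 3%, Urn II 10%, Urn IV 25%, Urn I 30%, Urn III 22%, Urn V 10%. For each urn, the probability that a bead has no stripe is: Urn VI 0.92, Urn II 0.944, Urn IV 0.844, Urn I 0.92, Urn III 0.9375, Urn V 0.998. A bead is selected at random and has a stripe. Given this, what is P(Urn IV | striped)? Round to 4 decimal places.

0.4591

Taking complements, P(striped | each) = Urn VI 0.08, Urn II 0.056, Urn IV 0.156, Urn I 0.08, Urn III 0.0625, Urn V 0.002.
By Bayes' rule, posterior ∝ prior × likelihood:
  Urn VI: 0.03 × 0.08 = 0.0024
  Urn II: 0.1 × 0.056 = 0.0056
  Urn IV: 0.25 × 0.156 = 0.039
  Urn I: 0.3 × 0.08 = 0.024
  Urn III: 0.22 × 0.0625 = 0.01375
  Urn V: 0.1 × 0.002 = 0.0002
Sum = 0.08495.
P(Urn IV | evidence) = 0.039 / 0.08495 ≈ 0.4591.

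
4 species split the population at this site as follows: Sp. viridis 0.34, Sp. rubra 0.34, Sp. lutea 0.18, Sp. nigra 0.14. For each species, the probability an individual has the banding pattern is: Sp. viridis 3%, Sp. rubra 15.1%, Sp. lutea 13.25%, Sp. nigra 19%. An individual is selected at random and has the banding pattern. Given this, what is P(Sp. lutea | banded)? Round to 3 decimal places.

0.213

By Bayes' rule, posterior ∝ prior × likelihood:
  Sp. viridis: 0.34 × 0.03 = 0.0102
  Sp. rubra: 0.34 × 0.151 = 0.05134
  Sp. lutea: 0.18 × 0.1325 = 0.02385
  Sp. nigra: 0.14 × 0.19 = 0.0266
Normalizing constant = 0.11199.
P(Sp. lutea | evidence) = 0.02385 / 0.11199 ≈ 0.213.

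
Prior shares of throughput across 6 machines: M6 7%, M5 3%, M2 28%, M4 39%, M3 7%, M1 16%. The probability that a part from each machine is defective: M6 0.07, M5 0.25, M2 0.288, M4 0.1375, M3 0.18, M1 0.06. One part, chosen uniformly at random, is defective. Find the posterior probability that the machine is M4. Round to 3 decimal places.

Compute prior × likelihood for every hypothesis:
  M6: 0.07 × 0.07 = 0.0049
  M5: 0.03 × 0.25 = 0.0075
  M2: 0.28 × 0.288 = 0.08064
  M4: 0.39 × 0.1375 = 0.053625
  M3: 0.07 × 0.18 = 0.0126
  M1: 0.16 × 0.06 = 0.0096
Normalizing constant = 0.168865.
P(M4 | evidence) = 0.053625 / 0.168865 ≈ 0.318.

0.318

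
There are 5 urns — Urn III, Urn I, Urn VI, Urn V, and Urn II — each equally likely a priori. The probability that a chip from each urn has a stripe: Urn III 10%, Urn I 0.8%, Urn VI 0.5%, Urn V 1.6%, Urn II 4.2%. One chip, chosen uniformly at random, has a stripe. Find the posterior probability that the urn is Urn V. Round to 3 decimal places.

Since the prior is uniform, the posterior is proportional to the likelihood:
  Urn III: 0.1
  Urn I: 0.008
  Urn VI: 0.005
  Urn V: 0.016
  Urn II: 0.042
Sum = 0.171.
P(Urn V | evidence) = 0.016 / 0.171 ≈ 0.094.

0.094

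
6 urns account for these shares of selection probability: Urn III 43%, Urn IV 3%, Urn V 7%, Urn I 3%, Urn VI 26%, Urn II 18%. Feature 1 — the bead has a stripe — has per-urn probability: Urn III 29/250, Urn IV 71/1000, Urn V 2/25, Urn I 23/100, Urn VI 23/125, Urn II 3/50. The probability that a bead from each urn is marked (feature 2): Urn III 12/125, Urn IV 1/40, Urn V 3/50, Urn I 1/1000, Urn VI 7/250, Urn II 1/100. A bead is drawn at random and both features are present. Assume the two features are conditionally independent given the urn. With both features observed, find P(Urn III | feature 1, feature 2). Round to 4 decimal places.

0.7220

Unnormalized posteriors (prior × likelihood):
  Urn III: 0.43 × 0.116 × 0.096 = 0.00478848
  Urn IV: 0.03 × 0.071 × 0.025 = 0.00005325
  Urn V: 0.07 × 0.08 × 0.06 = 0.000336
  Urn I: 0.03 × 0.23 × 0.001 = 0.0000069
  Urn VI: 0.26 × 0.184 × 0.028 = 0.00133952
  Urn II: 0.18 × 0.06 × 0.01 = 0.000108
Sum = 0.00663215.
P(Urn III | evidence) = 0.00478848 / 0.00663215 ≈ 0.7220.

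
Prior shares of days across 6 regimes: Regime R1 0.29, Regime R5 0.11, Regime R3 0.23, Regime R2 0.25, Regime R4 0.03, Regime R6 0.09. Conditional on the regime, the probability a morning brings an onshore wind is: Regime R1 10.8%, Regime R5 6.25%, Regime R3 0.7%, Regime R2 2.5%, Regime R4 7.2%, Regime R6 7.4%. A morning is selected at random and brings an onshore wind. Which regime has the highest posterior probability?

Regime R1

Unnormalized posteriors (prior × likelihood):
  Regime R1: 0.29 × 0.108 = 0.03132
  Regime R5: 0.11 × 0.0625 = 0.006875
  Regime R3: 0.23 × 0.007 = 0.00161
  Regime R2: 0.25 × 0.025 = 0.00625
  Regime R4: 0.03 × 0.072 = 0.00216
  Regime R6: 0.09 × 0.074 = 0.00666
Total = 0.054875.
Largest term belongs to Regime R1, so Regime R1 is most probable.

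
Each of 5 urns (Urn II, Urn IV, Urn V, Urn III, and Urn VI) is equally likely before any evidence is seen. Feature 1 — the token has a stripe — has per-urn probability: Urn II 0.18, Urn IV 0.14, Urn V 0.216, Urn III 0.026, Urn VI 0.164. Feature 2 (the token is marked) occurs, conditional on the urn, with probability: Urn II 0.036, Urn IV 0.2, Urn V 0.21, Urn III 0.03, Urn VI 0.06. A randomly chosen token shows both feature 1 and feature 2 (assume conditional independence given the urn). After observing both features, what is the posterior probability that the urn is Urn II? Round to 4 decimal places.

0.0716

Since the prior is uniform, the posterior is proportional to the likelihood:
  Urn II: 0.18 × 0.036 = 0.00648
  Urn IV: 0.14 × 0.2 = 0.028
  Urn V: 0.216 × 0.21 = 0.04536
  Urn III: 0.026 × 0.03 = 0.00078
  Urn VI: 0.164 × 0.06 = 0.00984
Sum = 0.09046.
P(Urn II | evidence) = 0.00648 / 0.09046 ≈ 0.0716.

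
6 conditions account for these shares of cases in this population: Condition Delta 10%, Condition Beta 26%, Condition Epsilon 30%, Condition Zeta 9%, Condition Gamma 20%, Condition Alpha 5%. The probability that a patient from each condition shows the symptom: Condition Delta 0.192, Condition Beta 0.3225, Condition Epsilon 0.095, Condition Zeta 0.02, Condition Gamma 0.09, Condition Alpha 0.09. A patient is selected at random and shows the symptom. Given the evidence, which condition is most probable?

Condition Beta

Compute prior × likelihood for every hypothesis:
  Condition Delta: 0.1 × 0.192 = 0.0192
  Condition Beta: 0.26 × 0.3225 = 0.08385
  Condition Epsilon: 0.3 × 0.095 = 0.0285
  Condition Zeta: 0.09 × 0.02 = 0.0018
  Condition Gamma: 0.2 × 0.09 = 0.018
  Condition Alpha: 0.05 × 0.09 = 0.0045
Sum = 0.15585.
Largest term belongs to Condition Beta, so Condition Beta is most probable.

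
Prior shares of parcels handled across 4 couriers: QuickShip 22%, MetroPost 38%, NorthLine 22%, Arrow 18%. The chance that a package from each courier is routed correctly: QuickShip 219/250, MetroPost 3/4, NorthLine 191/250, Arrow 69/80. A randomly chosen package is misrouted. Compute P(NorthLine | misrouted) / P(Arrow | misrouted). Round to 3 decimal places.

2.098

Taking complements, P(misrouted | each) = QuickShip 0.124, MetroPost 0.25, NorthLine 0.236, Arrow 0.1375.
Compute prior × likelihood for every hypothesis:
  QuickShip: 0.22 × 0.124 = 0.02728
  MetroPost: 0.38 × 0.25 = 0.095
  NorthLine: 0.22 × 0.236 = 0.05192
  Arrow: 0.18 × 0.1375 = 0.02475
Sum = 0.19895.
The ratio is 0.05192 / 0.02475 (the normalizer cancels) = 2.098.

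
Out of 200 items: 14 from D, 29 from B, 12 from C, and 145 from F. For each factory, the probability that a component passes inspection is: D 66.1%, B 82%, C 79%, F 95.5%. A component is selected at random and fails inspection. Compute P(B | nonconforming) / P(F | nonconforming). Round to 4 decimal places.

0.8000

Taking complements, P(nonconforming | each) = D 0.339, B 0.18, C 0.21, F 0.045.
Prior × likelihood for each hypothesis:
  D: 0.07 × 0.339 = 0.02373
  B: 0.145 × 0.18 = 0.0261
  C: 0.06 × 0.21 = 0.0126
  F: 0.725 × 0.045 = 0.032625
Total = 0.095055.
The ratio is 0.0261 / 0.032625 (the normalizer cancels) = 0.8000.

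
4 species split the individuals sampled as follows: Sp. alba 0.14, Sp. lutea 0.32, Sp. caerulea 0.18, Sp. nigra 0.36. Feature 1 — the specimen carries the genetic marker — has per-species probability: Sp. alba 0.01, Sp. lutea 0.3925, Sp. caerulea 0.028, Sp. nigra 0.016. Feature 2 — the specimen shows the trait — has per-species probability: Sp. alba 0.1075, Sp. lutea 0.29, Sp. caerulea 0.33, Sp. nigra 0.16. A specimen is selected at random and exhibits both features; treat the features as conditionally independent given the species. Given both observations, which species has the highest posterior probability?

Sp. lutea

Prior × likelihood for each hypothesis:
  Sp. alba: 0.14 × 0.01 × 0.1075 = 0.0001505
  Sp. lutea: 0.32 × 0.3925 × 0.29 = 0.036424
  Sp. caerulea: 0.18 × 0.028 × 0.33 = 0.0016632
  Sp. nigra: 0.36 × 0.016 × 0.16 = 0.0009216
Total = 0.0391593.
Largest term belongs to Sp. lutea, so Sp. lutea is most probable.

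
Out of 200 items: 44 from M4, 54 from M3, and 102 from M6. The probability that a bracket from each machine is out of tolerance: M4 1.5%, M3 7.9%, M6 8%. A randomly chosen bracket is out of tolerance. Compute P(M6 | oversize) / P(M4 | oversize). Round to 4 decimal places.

12.3636

Prior × likelihood for each hypothesis:
  M4: 0.22 × 0.015 = 0.0033
  M3: 0.27 × 0.079 = 0.02133
  M6: 0.51 × 0.08 = 0.0408
Total = 0.06543.
The ratio is 0.0408 / 0.0033 (the normalizer cancels) = 12.3636.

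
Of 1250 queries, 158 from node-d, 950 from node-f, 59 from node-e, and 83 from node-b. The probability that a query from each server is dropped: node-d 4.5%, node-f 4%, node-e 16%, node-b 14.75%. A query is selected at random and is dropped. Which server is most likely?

Compute prior × likelihood for every hypothesis:
  node-d: 0.1264 × 0.045 = 0.005688
  node-f: 0.76 × 0.04 = 0.0304
  node-e: 0.0472 × 0.16 = 0.007552
  node-b: 0.0664 × 0.1475 = 0.009794
Normalizing constant = 0.053434.
Largest term belongs to node-f, so node-f is most probable.

node-f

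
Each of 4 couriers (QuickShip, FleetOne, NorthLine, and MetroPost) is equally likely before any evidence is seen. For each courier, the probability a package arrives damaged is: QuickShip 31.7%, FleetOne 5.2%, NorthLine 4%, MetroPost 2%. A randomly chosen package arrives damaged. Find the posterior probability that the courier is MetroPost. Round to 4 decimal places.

Since the prior is uniform, the posterior is proportional to the likelihood:
  QuickShip: 0.317
  FleetOne: 0.052
  NorthLine: 0.04
  MetroPost: 0.02
Sum = 0.429.
P(MetroPost | evidence) = 0.02 / 0.429 ≈ 0.0466.

0.0466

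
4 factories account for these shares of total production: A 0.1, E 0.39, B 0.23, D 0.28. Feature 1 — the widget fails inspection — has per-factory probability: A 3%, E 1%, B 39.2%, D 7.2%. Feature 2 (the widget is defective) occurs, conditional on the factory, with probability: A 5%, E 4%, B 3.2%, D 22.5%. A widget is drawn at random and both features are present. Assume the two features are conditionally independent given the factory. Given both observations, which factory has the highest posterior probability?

By Bayes' rule, posterior ∝ prior × likelihood:
  A: 0.1 × 0.03 × 0.05 = 0.00015
  E: 0.39 × 0.01 × 0.04 = 0.000156
  B: 0.23 × 0.392 × 0.032 = 0.00288512
  D: 0.28 × 0.072 × 0.225 = 0.004536
Normalizing constant = 0.00772712.
Largest term belongs to D, so D is most probable.

D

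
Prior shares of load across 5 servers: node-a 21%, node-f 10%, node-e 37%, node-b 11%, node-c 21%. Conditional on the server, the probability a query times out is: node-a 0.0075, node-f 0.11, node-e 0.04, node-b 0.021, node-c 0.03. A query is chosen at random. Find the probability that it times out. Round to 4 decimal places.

0.0360

Compute prior × likelihood for every hypothesis:
  node-a: 0.21 × 0.0075 = 0.001575
  node-f: 0.1 × 0.11 = 0.011
  node-e: 0.37 × 0.04 = 0.0148
  node-b: 0.11 × 0.021 = 0.00231
  node-c: 0.21 × 0.03 = 0.0063
P(timeout) = 0.001575 + 0.011 + 0.0148 + 0.00231 + 0.0063 = 0.035985 → 0.0360.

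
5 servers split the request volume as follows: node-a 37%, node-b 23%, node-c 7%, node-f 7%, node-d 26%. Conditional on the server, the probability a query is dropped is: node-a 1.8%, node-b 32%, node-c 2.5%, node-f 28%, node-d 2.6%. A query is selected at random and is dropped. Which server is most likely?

Prior × likelihood for each hypothesis:
  node-a: 0.37 × 0.018 = 0.00666
  node-b: 0.23 × 0.32 = 0.0736
  node-c: 0.07 × 0.025 = 0.00175
  node-f: 0.07 × 0.28 = 0.0196
  node-d: 0.26 × 0.026 = 0.00676
Sum = 0.10837.
Largest term belongs to node-b, so node-b is most probable.

node-b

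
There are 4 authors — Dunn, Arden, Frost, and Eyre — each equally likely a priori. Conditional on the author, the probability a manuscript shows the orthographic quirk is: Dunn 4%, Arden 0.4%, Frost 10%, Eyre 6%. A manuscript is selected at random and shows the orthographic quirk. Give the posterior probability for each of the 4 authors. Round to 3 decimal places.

With a uniform prior (1/4 each), posterior ∝ likelihood:
  Dunn: 0.04
  Arden: 0.004
  Frost: 0.1
  Eyre: 0.06
Total = 0.204.
P(Dunn | quirk) = 0.04/0.204 ≈ 0.196
P(Arden | quirk) = 0.004/0.204 ≈ 0.020
P(Frost | quirk) = 0.1/0.204 ≈ 0.490
P(Eyre | quirk) = 0.06/0.204 ≈ 0.294

Dunn 0.196, Arden 0.020, Frost 0.490, Eyre 0.294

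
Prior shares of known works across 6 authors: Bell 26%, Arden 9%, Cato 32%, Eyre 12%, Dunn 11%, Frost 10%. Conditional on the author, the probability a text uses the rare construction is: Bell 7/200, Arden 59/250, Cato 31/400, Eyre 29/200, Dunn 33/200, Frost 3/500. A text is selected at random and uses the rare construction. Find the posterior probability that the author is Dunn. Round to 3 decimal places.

0.199

Prior × likelihood for each hypothesis:
  Bell: 0.26 × 0.035 = 0.0091
  Arden: 0.09 × 0.236 = 0.02124
  Cato: 0.32 × 0.0775 = 0.0248
  Eyre: 0.12 × 0.145 = 0.0174
  Dunn: 0.11 × 0.165 = 0.01815
  Frost: 0.1 × 0.006 = 0.0006
Total = 0.09129.
P(Dunn | evidence) = 0.01815 / 0.09129 ≈ 0.199.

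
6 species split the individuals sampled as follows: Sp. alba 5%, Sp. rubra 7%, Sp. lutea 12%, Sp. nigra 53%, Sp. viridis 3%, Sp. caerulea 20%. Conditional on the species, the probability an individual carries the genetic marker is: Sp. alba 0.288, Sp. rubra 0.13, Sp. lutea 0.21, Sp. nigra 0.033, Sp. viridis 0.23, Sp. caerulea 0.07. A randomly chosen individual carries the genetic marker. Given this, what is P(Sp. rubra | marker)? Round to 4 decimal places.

0.1045

Compute prior × likelihood for every hypothesis:
  Sp. alba: 0.05 × 0.288 = 0.0144
  Sp. rubra: 0.07 × 0.13 = 0.0091
  Sp. lutea: 0.12 × 0.21 = 0.0252
  Sp. nigra: 0.53 × 0.033 = 0.01749
  Sp. viridis: 0.03 × 0.23 = 0.0069
  Sp. caerulea: 0.2 × 0.07 = 0.014
Normalizing constant = 0.08709.
P(Sp. rubra | evidence) = 0.0091 / 0.08709 ≈ 0.1045.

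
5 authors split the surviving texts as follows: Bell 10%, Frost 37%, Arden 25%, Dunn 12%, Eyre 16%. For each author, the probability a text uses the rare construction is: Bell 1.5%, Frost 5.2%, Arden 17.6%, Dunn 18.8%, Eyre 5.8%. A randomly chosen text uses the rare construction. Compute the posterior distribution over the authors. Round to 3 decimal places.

Bell 0.016, Frost 0.199, Arden 0.456, Dunn 0.234, Eyre 0.096

Compute prior × likelihood for every hypothesis:
  Bell: 0.1 × 0.015 = 0.0015
  Frost: 0.37 × 0.052 = 0.01924
  Arden: 0.25 × 0.176 = 0.044
  Dunn: 0.12 × 0.188 = 0.02256
  Eyre: 0.16 × 0.058 = 0.00928
Sum = 0.09658.
P(Bell | rare-form) = 0.0015/0.09658 ≈ 0.016
P(Frost | rare-form) = 0.01924/0.09658 ≈ 0.199
P(Arden | rare-form) = 0.044/0.09658 ≈ 0.456
P(Dunn | rare-form) = 0.02256/0.09658 ≈ 0.234
P(Eyre | rare-form) = 0.00928/0.09658 ≈ 0.096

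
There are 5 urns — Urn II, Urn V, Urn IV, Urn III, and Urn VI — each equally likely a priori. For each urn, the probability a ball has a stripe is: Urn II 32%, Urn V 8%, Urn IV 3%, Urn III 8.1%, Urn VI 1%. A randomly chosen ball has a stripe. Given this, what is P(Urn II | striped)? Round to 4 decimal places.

Since the prior is uniform, the posterior is proportional to the likelihood:
  Urn II: 0.32
  Urn V: 0.08
  Urn IV: 0.03
  Urn III: 0.081
  Urn VI: 0.01
Total = 0.521.
P(Urn II | evidence) = 0.32 / 0.521 ≈ 0.6142.

0.6142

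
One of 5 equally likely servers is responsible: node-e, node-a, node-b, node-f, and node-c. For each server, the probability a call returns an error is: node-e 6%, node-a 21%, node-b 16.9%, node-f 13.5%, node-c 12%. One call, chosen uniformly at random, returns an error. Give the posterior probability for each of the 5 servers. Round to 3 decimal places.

With a uniform prior (1/5 each), posterior ∝ likelihood:
  node-e: 0.06
  node-a: 0.21
  node-b: 0.169
  node-f: 0.135
  node-c: 0.12
Sum = 0.694.
P(node-e | error) = 0.06/0.694 ≈ 0.086
P(node-a | error) = 0.21/0.694 ≈ 0.303
P(node-b | error) = 0.169/0.694 ≈ 0.244
P(node-f | error) = 0.135/0.694 ≈ 0.195
P(node-c | error) = 0.12/0.694 ≈ 0.173

node-e 0.086, node-a 0.303, node-b 0.244, node-f 0.195, node-c 0.173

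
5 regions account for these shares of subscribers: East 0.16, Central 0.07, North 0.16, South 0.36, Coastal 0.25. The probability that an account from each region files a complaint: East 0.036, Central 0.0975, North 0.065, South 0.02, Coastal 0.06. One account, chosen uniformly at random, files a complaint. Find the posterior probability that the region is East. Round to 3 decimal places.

0.127

Prior × likelihood for each hypothesis:
  East: 0.16 × 0.036 = 0.00576
  Central: 0.07 × 0.0975 = 0.006825
  North: 0.16 × 0.065 = 0.0104
  South: 0.36 × 0.02 = 0.0072
  Coastal: 0.25 × 0.06 = 0.015
Total = 0.045185.
P(East | evidence) = 0.00576 / 0.045185 ≈ 0.127.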